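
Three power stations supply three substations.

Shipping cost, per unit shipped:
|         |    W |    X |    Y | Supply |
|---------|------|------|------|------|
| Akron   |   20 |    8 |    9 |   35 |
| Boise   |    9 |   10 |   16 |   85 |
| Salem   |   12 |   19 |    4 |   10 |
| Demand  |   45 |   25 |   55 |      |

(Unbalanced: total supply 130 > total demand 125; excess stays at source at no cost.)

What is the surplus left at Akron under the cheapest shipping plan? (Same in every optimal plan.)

An optimal plan:
  Akron–Y: 35 × 9 = 315
  Boise–W: 45 × 9 = 405
  Boise–X: 25 × 10 = 250
  Boise–Y: 10 × 16 = 160
  Salem–Y: 10 × 4 = 40
Total cost = 1170.
Akron ships 35 of its 35, leaving 0.

0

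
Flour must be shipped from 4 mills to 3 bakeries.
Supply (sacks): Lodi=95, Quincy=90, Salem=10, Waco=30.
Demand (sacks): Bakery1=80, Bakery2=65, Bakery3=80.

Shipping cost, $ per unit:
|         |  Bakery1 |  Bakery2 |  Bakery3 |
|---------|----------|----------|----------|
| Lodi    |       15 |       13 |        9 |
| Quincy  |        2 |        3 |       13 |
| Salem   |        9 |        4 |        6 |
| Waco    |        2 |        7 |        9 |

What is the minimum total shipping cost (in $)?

1235

An optimal shipping plan:
  Lodi to Bakery2: 15 × $13 = $195
  Lodi to Bakery3: 80 × $9 = $720
  Quincy to Bakery1: 50 × $2 = $100
  Quincy to Bakery2: 40 × $3 = $120
  Salem to Bakery2: 10 × $4 = $40
  Waco to Bakery1: 30 × $2 = $60
Total = 195 + 720 + 100 + 120 + 40 + 60 = $1235.
(Supply check: Lodi ships 95; Quincy ships 90; Salem ships 10; Waco ships 30.)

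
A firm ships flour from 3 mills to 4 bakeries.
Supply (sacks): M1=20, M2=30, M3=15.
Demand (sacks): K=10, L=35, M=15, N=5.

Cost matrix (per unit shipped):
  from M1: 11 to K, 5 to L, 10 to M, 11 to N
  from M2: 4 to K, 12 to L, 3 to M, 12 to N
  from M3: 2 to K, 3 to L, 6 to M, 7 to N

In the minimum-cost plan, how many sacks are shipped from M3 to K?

Optimal shipments:
  M1→L: 20 × 5 = 100
  M2→K: 10 × 4 = 40
  M2→M: 15 × 3 = 45
  M2→N: 5 × 12 = 60
  M3→L: 15 × 3 = 45
Total cost = 290.
The route M3→K is not used.

0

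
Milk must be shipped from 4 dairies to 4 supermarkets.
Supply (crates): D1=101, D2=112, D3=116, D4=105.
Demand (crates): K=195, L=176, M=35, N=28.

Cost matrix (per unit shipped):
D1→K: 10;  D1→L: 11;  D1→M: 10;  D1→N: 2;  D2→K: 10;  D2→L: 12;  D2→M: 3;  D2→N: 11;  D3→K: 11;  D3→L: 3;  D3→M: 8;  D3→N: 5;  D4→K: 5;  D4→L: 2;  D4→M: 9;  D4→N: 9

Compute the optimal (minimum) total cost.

2354

An optimal shipping plan:
  D1 to K: 73 crates
  D1 to N: 28 crates
  D2 to K: 77 crates
  D2 to M: 35 crates
  D3 to L: 116 crates
  D4 to K: 45 crates
  D4 to L: 60 crates
Total cost = 2354.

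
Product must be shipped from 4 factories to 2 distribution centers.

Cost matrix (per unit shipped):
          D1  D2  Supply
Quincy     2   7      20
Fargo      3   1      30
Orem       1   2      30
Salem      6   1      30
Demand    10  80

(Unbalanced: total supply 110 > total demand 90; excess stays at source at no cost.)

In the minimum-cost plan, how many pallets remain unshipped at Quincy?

20

An optimal plan:
  Fargo to D2: 30 pallets
  Orem to D1: 10 pallets
  Orem to D2: 20 pallets
  Salem to D2: 30 pallets
Total cost = 110.
Quincy ships 0 of its 20, leaving 20.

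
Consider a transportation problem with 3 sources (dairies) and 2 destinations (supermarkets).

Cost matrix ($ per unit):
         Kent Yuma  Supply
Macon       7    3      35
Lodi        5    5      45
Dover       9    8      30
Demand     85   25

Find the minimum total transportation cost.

One minimum-cost allocation:
  Macon–Kent: 10 × $7 = $70
  Macon–Yuma: 25 × $3 = $75
  Lodi–Kent: 45 × $5 = $225
  Dover–Kent: 30 × $9 = $270
Total = 70 + 75 + 225 + 270 = $640.
(Supply check: Macon ships 35; Lodi ships 45; Dover ships 30.)

640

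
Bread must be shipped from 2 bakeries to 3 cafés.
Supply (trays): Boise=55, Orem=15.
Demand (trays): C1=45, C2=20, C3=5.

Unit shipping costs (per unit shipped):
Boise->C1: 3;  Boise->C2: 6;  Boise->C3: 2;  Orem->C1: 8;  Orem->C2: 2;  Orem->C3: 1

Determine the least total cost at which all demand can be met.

205

A cheapest plan:
  Boise–C1: 45 trays
  Boise–C2: 5 trays
  Boise–C3: 5 trays
  Orem–C2: 15 trays
Total cost = 205.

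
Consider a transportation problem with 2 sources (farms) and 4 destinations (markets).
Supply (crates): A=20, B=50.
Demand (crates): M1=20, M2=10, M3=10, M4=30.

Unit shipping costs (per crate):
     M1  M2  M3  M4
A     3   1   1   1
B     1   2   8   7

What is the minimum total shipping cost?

200

Optimal allocation:
  A->M3: 10 × 1 = 10
  A->M4: 10 × 1 = 10
  B->M1: 20 × 1 = 20
  B->M2: 10 × 2 = 20
  B->M4: 20 × 7 = 140
Total = 10 + 10 + 20 + 20 + 140 = 200.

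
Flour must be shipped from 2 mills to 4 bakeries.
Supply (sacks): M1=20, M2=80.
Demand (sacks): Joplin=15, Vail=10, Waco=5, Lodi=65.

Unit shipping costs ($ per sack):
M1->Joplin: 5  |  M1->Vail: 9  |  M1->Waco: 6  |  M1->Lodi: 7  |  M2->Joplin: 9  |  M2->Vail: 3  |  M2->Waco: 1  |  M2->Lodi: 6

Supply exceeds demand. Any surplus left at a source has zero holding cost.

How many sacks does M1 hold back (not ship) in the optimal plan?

5

An optimal plan:
  M1→Joplin: 15 sacks
  M2→Vail: 10 sacks
  M2→Waco: 5 sacks
  M2→Lodi: 65 sacks
Total cost = $500.
M1 ships 15 of its 20, leaving 5.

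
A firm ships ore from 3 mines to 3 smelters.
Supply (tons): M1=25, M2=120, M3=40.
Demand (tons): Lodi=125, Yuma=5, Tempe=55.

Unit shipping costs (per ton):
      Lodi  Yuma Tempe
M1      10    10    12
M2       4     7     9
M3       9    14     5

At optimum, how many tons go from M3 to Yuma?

Solving gives:
  M1→Lodi: 5 × 10 = 50
  M1→Yuma: 5 × 10 = 50
  M1→Tempe: 15 × 12 = 180
  M2→Lodi: 120 × 4 = 480
  M3→Tempe: 40 × 5 = 200
Total cost = 960.
The route M3→Yuma is not used.

0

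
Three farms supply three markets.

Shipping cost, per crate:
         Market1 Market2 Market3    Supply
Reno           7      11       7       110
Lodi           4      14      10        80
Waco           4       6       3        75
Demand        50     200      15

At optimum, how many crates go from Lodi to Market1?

50

Solving gives:
  Reno–Market2: 110 × 11 = 1210
  Lodi–Market1: 50 × 4 = 200
  Lodi–Market2: 15 × 14 = 210
  Lodi–Market3: 15 × 10 = 150
  Waco–Market2: 75 × 6 = 450
Total cost = 2220.
So Lodi→Market1 carries 50 crates.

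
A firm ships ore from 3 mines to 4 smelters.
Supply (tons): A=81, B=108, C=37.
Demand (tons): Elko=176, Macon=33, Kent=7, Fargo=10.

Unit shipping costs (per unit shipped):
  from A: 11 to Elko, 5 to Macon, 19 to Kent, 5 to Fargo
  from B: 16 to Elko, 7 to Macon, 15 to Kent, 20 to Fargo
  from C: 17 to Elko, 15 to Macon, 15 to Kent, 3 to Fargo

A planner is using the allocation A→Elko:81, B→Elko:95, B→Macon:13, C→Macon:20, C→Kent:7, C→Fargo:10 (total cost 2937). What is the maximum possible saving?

Current plan cost = 81·11 + 95·16 + 13·7 + 20·15 + 7·15 + 10·3 = 2937.
Optimal plan:
  A–Elko: 81 × 11 = 891
  B–Elko: 75 × 16 = 1200
  B–Macon: 33 × 7 = 231
  C–Elko: 20 × 17 = 340
  C–Kent: 7 × 15 = 105
  C–Fargo: 10 × 3 = 30
Optimal cost = 2797.
Saving = 2937 − 2797 = 140.

140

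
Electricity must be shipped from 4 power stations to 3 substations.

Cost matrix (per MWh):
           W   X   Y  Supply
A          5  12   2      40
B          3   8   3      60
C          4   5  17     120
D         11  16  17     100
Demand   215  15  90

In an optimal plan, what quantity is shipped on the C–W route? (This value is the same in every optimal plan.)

105

Solving gives:
  A->Y: 40 × 2 = 80
  B->W: 10 × 3 = 30
  B->Y: 50 × 3 = 150
  C->W: 105 × 4 = 420
  C->X: 15 × 5 = 75
  D->W: 100 × 11 = 1100
Total cost = 1855.
So C→W carries 105 MWh.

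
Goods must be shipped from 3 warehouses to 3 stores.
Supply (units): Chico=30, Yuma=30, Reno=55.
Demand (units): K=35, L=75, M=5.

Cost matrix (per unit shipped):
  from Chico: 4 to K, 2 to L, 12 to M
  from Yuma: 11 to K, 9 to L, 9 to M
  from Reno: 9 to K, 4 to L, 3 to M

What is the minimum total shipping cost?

An optimal shipping plan:
  Chico->K: 5 units
  Chico->L: 25 units
  Yuma->K: 30 units
  Reno->L: 50 units
  Reno->M: 5 units
Total cost = 615.

615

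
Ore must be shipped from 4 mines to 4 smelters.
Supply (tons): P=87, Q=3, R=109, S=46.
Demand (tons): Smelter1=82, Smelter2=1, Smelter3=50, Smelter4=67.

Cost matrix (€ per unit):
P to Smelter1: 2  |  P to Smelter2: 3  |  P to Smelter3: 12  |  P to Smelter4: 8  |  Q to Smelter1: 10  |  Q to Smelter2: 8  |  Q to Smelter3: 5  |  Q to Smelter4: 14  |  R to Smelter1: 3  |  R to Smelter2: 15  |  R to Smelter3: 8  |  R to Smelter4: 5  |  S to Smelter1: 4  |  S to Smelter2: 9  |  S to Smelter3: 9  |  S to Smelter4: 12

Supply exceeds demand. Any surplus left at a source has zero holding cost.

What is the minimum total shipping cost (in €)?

898

One minimum-cost allocation:
  P to Smelter1: 82 × €2 = €164
  P to Smelter2: 1 × €3 = €3
  Q to Smelter3: 3 × €5 = €15
  R to Smelter3: 42 × €8 = €336
  R to Smelter4: 67 × €5 = €335
  S to Smelter3: 5 × €9 = €45
Total = 164 + 3 + 15 + 336 + 335 + 45 = €898.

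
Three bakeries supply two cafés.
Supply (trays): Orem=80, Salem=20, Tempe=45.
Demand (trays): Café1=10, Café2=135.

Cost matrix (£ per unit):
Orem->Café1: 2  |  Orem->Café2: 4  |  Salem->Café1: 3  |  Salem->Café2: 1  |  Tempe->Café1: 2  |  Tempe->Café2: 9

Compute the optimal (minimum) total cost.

675

An optimal shipping plan:
  Orem→Café2: 80 × £4 = £320
  Salem→Café2: 20 × £1 = £20
  Tempe→Café1: 10 × £2 = £20
  Tempe→Café2: 35 × £9 = £315
Total = 320 + 20 + 20 + 315 = £675.
(Supply check: Orem ships 80; Salem ships 20; Tempe ships 45.)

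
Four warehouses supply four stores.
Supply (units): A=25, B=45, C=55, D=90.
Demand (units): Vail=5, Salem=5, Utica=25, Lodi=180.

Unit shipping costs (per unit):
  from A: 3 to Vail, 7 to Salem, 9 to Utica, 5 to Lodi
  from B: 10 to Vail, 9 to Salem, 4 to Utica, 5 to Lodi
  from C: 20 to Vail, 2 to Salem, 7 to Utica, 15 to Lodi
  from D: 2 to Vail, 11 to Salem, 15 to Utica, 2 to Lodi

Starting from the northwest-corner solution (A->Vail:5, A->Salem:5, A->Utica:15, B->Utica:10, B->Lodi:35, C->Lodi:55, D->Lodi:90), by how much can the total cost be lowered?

325

Current plan cost = 5·3 + 5·7 + 15·9 + 10·4 + 35·5 + 55·15 + 90·2 = 1405.
Optimal plan:
  A->Vail: 5 × 3 = 15
  A->Lodi: 20 × 5 = 100
  B->Lodi: 45 × 5 = 225
  C->Salem: 5 × 2 = 10
  C->Utica: 25 × 7 = 175
  C->Lodi: 25 × 15 = 375
  D->Lodi: 90 × 2 = 180
Optimal cost = 1080.
Saving = 1405 − 1080 = 325.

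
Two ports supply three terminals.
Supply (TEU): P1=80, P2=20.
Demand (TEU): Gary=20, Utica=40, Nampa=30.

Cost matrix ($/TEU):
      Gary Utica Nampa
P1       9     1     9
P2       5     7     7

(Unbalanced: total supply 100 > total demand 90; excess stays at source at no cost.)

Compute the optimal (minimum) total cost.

410

Optimal allocation:
  P1 to Utica: 40 TEU
  P1 to Nampa: 30 TEU
  P2 to Gary: 20 TEU
Total cost = $410.
(Supply check: P1 ships 70; P2 ships 20.)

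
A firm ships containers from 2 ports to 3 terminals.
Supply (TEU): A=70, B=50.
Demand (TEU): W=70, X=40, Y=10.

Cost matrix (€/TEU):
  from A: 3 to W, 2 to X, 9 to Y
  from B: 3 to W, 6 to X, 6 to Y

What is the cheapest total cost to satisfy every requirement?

350

A cheapest plan:
  A–W: 30 TEU
  A–X: 40 TEU
  B–W: 40 TEU
  B–Y: 10 TEU
Total cost = €350.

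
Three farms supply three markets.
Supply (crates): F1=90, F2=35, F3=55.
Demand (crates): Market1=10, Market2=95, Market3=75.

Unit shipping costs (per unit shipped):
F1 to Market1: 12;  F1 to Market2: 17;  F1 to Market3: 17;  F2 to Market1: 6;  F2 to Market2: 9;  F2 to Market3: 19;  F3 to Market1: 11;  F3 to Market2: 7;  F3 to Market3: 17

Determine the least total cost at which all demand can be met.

2180

Optimal allocation:
  F1→Market1: 10 × 12 = 120
  F1→Market2: 5 × 17 = 85
  F1→Market3: 75 × 17 = 1275
  F2→Market2: 35 × 9 = 315
  F3→Market2: 55 × 7 = 385
Total = 120 + 85 + 1275 + 315 + 385 = 2180.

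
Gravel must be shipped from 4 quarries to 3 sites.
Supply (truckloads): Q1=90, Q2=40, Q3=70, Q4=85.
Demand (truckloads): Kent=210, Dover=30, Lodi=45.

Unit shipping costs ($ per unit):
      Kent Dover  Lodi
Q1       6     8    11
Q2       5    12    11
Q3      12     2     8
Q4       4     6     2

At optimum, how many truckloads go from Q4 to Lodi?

Optimal shipments:
  Q1→Kent: 90 × $6 = $540
  Q2→Kent: 40 × $5 = $200
  Q3→Dover: 30 × $2 = $60
  Q3→Lodi: 40 × $8 = $320
  Q4→Kent: 80 × $4 = $320
  Q4→Lodi: 5 × $2 = $10
Total cost = $1450.
So Q4→Lodi carries 5 truckloads.

5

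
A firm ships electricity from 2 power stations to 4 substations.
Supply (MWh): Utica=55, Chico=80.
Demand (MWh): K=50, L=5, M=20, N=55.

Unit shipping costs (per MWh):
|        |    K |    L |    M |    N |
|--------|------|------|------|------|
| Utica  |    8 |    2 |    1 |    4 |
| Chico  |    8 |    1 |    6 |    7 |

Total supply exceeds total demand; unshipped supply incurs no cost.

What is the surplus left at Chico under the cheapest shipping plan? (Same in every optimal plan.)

5

An optimal plan:
  Utica to M: 20 MWh
  Utica to N: 35 MWh
  Chico to K: 50 MWh
  Chico to L: 5 MWh
  Chico to N: 20 MWh
Total cost = 705.
Chico ships 75 of its 80, leaving 5.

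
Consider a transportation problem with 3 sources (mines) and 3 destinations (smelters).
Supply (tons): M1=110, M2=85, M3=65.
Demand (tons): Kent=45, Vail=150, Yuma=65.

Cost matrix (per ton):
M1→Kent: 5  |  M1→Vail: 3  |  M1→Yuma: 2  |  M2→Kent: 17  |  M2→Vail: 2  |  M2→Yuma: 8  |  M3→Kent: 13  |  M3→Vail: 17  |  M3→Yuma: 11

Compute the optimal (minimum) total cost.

1260

One minimum-cost allocation:
  M1→Vail: 65 × 3 = 195
  M1→Yuma: 45 × 2 = 90
  M2→Vail: 85 × 2 = 170
  M3→Kent: 45 × 13 = 585
  M3→Yuma: 20 × 11 = 220
Total = 195 + 90 + 170 + 585 + 220 = 1260.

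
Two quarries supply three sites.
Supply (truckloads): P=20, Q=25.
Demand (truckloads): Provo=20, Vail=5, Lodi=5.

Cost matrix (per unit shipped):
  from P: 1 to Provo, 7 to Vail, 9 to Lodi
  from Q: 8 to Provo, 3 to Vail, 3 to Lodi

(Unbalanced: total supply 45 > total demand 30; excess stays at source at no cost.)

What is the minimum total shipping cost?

50

One minimum-cost allocation:
  P–Provo: 20 × 1 = 20
  Q–Vail: 5 × 3 = 15
  Q–Lodi: 5 × 3 = 15
Total = 20 + 15 + 15 = 50.
(Supply check: P ships 20; Q ships 10.)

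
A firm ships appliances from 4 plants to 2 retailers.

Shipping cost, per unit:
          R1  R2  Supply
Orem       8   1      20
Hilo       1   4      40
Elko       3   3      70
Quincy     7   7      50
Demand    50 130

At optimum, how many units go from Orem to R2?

20

The minimum-cost plan:
  Orem→R2: 20 × 1 = 20
  Hilo→R1: 40 × 1 = 40
  Elko→R1: 10 × 3 = 30
  Elko→R2: 60 × 3 = 180
  Quincy→R2: 50 × 7 = 350
Total cost = 620.
So Orem→R2 carries 20 units.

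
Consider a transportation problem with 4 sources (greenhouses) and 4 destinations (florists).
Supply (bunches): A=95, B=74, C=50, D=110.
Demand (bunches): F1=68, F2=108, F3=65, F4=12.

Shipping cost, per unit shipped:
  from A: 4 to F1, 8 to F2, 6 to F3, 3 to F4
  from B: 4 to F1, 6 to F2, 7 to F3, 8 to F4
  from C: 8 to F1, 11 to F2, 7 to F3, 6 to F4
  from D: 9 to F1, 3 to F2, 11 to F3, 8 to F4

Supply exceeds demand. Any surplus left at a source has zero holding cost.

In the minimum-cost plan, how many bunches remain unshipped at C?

50

An optimal plan:
  A->F1: 18 × 4 = 72
  A->F3: 65 × 6 = 390
  A->F4: 12 × 3 = 36
  B->F1: 50 × 4 = 200
  D->F2: 108 × 3 = 324
Total cost = 1022.
C ships 0 of its 50, leaving 50.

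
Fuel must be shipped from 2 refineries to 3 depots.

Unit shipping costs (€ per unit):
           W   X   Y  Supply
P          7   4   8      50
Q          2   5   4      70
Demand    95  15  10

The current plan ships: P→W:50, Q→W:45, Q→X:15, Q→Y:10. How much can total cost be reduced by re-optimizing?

Current plan cost = 50·7 + 45·2 + 15·5 + 10·4 = €555.
Optimal plan:
  P–W: 25 × €7 = €175
  P–X: 15 × €4 = €60
  P–Y: 10 × €8 = €80
  Q–W: 70 × €2 = €140
Optimal cost = €455.
Saving = 555 − 455 = €100.

100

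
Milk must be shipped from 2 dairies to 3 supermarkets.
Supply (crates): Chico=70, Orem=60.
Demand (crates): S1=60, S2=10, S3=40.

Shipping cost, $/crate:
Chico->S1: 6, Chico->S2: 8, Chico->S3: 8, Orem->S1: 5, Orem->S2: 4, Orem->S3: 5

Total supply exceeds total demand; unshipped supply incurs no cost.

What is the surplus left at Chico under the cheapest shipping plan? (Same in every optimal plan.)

20

Minimum-cost shipments:
  Chico->S1: 50 × $6 = $300
  Orem->S1: 10 × $5 = $50
  Orem->S2: 10 × $4 = $40
  Orem->S3: 40 × $5 = $200
Total cost = $590.
Chico ships 50 of its 70, leaving 20.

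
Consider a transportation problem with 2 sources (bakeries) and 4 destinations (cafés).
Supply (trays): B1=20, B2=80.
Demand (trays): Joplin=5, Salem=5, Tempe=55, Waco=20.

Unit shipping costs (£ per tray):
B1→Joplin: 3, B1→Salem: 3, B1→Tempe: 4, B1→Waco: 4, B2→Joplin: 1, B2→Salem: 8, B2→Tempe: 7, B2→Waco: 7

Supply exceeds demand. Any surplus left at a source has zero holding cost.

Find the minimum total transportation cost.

An optimal shipping plan:
  B1→Salem: 5 × £3 = £15
  B1→Tempe: 15 × £4 = £60
  B2→Joplin: 5 × £1 = £5
  B2→Tempe: 40 × £7 = £280
  B2→Waco: 20 × £7 = £140
Total = 15 + 60 + 5 + 280 + 140 = £500.
(Supply check: B1 ships 20; B2 ships 65.)

500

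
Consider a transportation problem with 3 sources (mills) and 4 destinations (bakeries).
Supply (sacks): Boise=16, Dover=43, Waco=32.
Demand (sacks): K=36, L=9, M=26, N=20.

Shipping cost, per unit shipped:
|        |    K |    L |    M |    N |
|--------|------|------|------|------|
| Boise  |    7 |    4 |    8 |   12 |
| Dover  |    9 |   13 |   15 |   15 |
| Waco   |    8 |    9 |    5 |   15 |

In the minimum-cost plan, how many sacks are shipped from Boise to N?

7

The minimum-cost plan:
  Boise->L: 9 × 4 = 36
  Boise->N: 7 × 12 = 84
  Dover->K: 30 × 9 = 270
  Dover->N: 13 × 15 = 195
  Waco->K: 6 × 8 = 48
  Waco->M: 26 × 5 = 130
Total cost = 763.
So Boise→N carries 7 sacks.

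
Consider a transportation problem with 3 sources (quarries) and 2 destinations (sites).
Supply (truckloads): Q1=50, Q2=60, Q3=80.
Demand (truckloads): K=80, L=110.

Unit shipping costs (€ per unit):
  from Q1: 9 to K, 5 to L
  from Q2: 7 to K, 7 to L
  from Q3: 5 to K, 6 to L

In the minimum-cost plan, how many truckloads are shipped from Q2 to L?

60

The minimum-cost plan:
  Q1 to L: 50 truckloads
  Q2 to L: 60 truckloads
  Q3 to K: 80 truckloads
Total cost = €1070.
So Q2→L carries 60 truckloads.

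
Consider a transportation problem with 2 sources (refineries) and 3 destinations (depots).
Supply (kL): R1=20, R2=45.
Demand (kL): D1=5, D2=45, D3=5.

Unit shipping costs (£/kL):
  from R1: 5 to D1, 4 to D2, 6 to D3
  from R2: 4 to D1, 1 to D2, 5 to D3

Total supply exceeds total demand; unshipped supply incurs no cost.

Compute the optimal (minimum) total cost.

A cheapest plan:
  R1 to D1: 5 kL
  R1 to D3: 5 kL
  R2 to D2: 45 kL
Total cost = £100.

100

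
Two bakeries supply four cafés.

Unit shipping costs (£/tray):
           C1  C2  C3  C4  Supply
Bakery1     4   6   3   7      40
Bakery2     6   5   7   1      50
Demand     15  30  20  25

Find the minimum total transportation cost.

An optimal shipping plan:
  Bakery1 to C1: 15 × £4 = £60
  Bakery1 to C2: 5 × £6 = £30
  Bakery1 to C3: 20 × £3 = £60
  Bakery2 to C2: 25 × £5 = £125
  Bakery2 to C4: 25 × £1 = £25
Total = 60 + 30 + 60 + 125 + 25 = £300.
(Supply check: Bakery1 ships 40; Bakery2 ships 50.)

300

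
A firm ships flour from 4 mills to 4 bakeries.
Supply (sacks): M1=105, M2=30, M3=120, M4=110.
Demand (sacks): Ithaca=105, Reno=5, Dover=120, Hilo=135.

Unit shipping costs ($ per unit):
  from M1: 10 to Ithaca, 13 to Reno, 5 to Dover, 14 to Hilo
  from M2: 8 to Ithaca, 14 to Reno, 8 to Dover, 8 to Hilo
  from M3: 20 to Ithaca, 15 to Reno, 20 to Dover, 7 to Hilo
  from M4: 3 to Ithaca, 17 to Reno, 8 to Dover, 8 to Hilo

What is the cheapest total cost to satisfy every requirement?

A cheapest plan:
  M1–Dover: 105 sacks
  M2–Reno: 5 sacks
  M2–Dover: 10 sacks
  M2–Hilo: 15 sacks
  M3–Hilo: 120 sacks
  M4–Ithaca: 105 sacks
  M4–Dover: 5 sacks
Total cost = $1990.

1990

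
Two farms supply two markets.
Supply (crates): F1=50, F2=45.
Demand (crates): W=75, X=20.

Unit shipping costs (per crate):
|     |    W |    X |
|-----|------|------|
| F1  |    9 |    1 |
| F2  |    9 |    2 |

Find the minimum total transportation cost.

Optimal allocation:
  F1–W: 30 × 9 = 270
  F1–X: 20 × 1 = 20
  F2–W: 45 × 9 = 405
Total = 270 + 20 + 405 = 695.
(Supply check: F1 ships 50; F2 ships 45.)

695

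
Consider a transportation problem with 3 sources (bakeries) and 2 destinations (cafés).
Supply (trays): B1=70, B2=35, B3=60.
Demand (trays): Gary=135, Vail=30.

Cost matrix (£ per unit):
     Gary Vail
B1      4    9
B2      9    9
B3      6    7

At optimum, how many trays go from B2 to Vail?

The minimum-cost plan:
  B1 to Gary: 70 × £4 = £280
  B2 to Gary: 5 × £9 = £45
  B2 to Vail: 30 × £9 = £270
  B3 to Gary: 60 × £6 = £360
Total cost = £955.
So B2→Vail carries 30 trays.

30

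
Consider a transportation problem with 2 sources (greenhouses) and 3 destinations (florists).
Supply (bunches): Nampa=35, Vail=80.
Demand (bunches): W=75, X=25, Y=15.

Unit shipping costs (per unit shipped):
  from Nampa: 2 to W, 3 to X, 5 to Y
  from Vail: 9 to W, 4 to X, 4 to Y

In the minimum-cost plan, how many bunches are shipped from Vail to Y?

15

The minimum-cost plan:
  Nampa to W: 35 × 2 = 70
  Vail to W: 40 × 9 = 360
  Vail to X: 25 × 4 = 100
  Vail to Y: 15 × 4 = 60
Total cost = 590.
So Vail→Y carries 15 bunches.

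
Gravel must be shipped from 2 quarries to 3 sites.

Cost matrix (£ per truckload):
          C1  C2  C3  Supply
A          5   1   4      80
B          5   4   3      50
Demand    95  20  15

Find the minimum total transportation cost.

540

Optimal allocation:
  A→C1: 60 truckloads
  A→C2: 20 truckloads
  B→C1: 35 truckloads
  B→C3: 15 truckloads
Total cost = £540.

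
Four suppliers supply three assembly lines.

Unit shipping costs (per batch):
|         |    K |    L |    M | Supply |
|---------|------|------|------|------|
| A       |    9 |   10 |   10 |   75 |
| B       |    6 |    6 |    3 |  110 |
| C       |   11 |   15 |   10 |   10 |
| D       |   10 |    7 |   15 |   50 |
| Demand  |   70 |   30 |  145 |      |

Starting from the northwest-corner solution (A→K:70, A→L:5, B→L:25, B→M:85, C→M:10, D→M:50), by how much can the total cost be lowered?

Current plan cost = 70·9 + 5·10 + 25·6 + 85·3 + 10·10 + 50·15 = 1935.
Optimal plan:
  A to K: 50 batches
  A to M: 25 batches
  B to M: 110 batches
  C to M: 10 batches
  D to K: 20 batches
  D to L: 30 batches
Optimal cost = 1540.
Saving = 1935 − 1540 = 395.

395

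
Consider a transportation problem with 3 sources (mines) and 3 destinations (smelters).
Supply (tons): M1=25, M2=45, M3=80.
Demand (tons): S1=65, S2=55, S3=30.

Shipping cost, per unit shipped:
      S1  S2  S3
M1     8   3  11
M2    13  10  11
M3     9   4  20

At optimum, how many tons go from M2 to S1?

The minimum-cost plan:
  M1→S2: 25 tons
  M2→S1: 15 tons
  M2→S3: 30 tons
  M3→S1: 50 tons
  M3→S2: 30 tons
Total cost = 1170.
So M2→S1 carries 15 tons.

15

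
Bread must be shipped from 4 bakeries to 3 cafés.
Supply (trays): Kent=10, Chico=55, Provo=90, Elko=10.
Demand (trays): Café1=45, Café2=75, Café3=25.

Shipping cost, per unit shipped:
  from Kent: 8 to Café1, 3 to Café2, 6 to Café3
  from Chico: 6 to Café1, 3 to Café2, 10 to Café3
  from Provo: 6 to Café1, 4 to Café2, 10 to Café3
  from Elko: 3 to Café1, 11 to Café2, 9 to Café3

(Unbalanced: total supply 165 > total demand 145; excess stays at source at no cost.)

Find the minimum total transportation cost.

Optimal allocation:
  Kent->Café3: 10 × 6 = 60
  Chico->Café2: 55 × 3 = 165
  Provo->Café1: 35 × 6 = 210
  Provo->Café2: 20 × 4 = 80
  Provo->Café3: 15 × 10 = 150
  Elko->Café1: 10 × 3 = 30
Total = 60 + 165 + 210 + 80 + 150 + 30 = 695.

695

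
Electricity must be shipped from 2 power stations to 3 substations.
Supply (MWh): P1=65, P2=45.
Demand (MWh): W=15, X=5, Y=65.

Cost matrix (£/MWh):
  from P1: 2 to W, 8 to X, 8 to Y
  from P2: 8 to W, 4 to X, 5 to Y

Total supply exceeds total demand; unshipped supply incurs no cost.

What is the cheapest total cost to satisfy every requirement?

450

One minimum-cost allocation:
  P1–W: 15 MWh
  P1–Y: 25 MWh
  P2–X: 5 MWh
  P2–Y: 40 MWh
Total cost = £450.
(Supply check: P1 ships 40; P2 ships 45.)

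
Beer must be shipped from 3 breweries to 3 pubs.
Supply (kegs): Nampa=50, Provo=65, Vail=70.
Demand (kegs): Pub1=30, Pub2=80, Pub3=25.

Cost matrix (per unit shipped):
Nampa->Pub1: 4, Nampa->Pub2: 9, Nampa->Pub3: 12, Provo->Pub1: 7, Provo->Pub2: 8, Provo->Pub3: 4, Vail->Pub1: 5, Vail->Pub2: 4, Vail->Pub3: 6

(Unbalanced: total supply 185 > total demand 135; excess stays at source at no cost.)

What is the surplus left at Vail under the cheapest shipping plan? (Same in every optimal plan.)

Minimum-cost shipments:
  Nampa to Pub1: 30 × 4 = 120
  Provo to Pub2: 10 × 8 = 80
  Provo to Pub3: 25 × 4 = 100
  Vail to Pub2: 70 × 4 = 280
Total cost = 580.
Vail ships 70 of its 70, leaving 0.

0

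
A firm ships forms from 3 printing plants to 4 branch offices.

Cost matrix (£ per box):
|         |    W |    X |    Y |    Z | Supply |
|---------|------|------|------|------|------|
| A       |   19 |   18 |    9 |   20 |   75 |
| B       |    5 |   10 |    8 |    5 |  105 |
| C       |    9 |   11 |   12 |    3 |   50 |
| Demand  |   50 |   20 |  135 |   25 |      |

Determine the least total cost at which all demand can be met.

1720

A cheapest plan:
  A→Y: 75 × £9 = £675
  B→W: 50 × £5 = £250
  B→Y: 55 × £8 = £440
  C→X: 20 × £11 = £220
  C→Y: 5 × £12 = £60
  C→Z: 25 × £3 = £75
Total = 675 + 250 + 440 + 220 + 60 + 75 = £1720.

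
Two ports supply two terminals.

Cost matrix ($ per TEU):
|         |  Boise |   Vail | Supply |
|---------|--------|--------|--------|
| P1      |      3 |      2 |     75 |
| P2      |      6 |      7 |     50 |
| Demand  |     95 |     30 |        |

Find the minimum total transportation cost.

One minimum-cost allocation:
  P1–Boise: 45 × $3 = $135
  P1–Vail: 30 × $2 = $60
  P2–Boise: 50 × $6 = $300
Total = 135 + 60 + 300 = $495.

495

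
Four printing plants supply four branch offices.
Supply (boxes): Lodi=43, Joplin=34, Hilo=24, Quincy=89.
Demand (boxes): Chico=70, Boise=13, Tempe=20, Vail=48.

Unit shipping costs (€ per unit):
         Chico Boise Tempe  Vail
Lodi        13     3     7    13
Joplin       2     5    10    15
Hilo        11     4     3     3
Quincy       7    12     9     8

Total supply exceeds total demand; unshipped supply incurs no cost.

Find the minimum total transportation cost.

A cheapest plan:
  Lodi->Boise: 13 × €3 = €39
  Lodi->Tempe: 20 × €7 = €140
  Joplin->Chico: 34 × €2 = €68
  Hilo->Vail: 24 × €3 = €72
  Quincy->Chico: 36 × €7 = €252
  Quincy->Vail: 24 × €8 = €192
Total = 39 + 140 + 68 + 72 + 252 + 192 = €763.

763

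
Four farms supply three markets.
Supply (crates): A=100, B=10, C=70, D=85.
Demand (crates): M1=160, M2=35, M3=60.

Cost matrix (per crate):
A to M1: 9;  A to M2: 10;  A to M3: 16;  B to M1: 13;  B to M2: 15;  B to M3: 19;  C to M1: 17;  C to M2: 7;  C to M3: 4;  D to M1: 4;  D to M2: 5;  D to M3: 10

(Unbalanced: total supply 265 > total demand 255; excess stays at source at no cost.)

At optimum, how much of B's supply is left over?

Minimum-cost shipments:
  A→M1: 100 × 9 = 900
  C→M2: 10 × 7 = 70
  C→M3: 60 × 4 = 240
  D→M1: 60 × 4 = 240
  D→M2: 25 × 5 = 125
Total cost = 1575.
B ships 0 of its 10, leaving 10.

10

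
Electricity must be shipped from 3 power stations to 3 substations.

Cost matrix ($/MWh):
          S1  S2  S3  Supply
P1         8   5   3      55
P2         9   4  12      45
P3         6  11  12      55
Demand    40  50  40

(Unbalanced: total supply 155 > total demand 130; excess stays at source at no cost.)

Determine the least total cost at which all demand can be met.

One minimum-cost allocation:
  P1→S2: 5 MWh
  P1→S3: 40 MWh
  P2→S2: 45 MWh
  P3→S1: 40 MWh
Total cost = $565.

565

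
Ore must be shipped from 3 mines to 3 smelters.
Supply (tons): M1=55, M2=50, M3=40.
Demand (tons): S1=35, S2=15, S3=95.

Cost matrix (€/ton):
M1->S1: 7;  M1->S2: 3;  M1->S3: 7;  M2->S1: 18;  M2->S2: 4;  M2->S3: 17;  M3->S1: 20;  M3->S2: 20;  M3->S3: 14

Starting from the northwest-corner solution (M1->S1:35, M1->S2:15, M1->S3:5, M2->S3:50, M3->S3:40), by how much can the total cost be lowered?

Current plan cost = 35·7 + 15·3 + 5·7 + 50·17 + 40·14 = €1735.
Optimal plan:
  M1 to S1: 35 × €7 = €245
  M1 to S3: 20 × €7 = €140
  M2 to S2: 15 × €4 = €60
  M2 to S3: 35 × €17 = €595
  M3 to S3: 40 × €14 = €560
Optimal cost = €1600.
Saving = 1735 − 1600 = €135.

135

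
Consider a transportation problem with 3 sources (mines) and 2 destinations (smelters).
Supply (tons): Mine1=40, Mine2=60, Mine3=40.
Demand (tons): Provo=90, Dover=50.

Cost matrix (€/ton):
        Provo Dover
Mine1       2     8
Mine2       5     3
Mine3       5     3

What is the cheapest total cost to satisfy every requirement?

480

A cheapest plan:
  Mine1–Provo: 40 × €2 = €80
  Mine2–Provo: 50 × €5 = €250
  Mine2–Dover: 10 × €3 = €30
  Mine3–Dover: 40 × €3 = €120
Total = 80 + 250 + 30 + 120 = €480.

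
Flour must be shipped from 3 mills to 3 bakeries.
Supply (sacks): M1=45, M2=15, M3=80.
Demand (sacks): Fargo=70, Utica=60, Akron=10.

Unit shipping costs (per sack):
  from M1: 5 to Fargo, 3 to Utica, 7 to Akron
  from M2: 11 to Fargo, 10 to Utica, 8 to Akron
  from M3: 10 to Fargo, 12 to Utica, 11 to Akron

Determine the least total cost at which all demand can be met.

1085

Optimal allocation:
  M1→Utica: 45 × 3 = 135
  M2→Utica: 5 × 10 = 50
  M2→Akron: 10 × 8 = 80
  M3→Fargo: 70 × 10 = 700
  M3→Utica: 10 × 12 = 120
Total = 135 + 50 + 80 + 700 + 120 = 1085.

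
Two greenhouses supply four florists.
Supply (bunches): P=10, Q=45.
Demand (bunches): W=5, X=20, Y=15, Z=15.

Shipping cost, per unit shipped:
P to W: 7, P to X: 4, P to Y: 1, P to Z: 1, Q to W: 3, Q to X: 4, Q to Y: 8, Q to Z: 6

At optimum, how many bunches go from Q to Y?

5

Solving gives:
  P→Y: 10 × 1 = 10
  Q→W: 5 × 3 = 15
  Q→X: 20 × 4 = 80
  Q→Y: 5 × 8 = 40
  Q→Z: 15 × 6 = 90
Total cost = 235.
So Q→Y carries 5 bunches.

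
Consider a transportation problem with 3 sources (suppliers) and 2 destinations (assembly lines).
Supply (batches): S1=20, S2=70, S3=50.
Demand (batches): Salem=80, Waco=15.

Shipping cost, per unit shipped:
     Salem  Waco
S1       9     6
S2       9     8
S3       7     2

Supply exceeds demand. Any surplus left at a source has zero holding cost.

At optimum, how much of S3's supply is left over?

Minimum-cost shipments:
  S2–Salem: 45 batches
  S3–Salem: 35 batches
  S3–Waco: 15 batches
Total cost = 680.
S3 ships 50 of its 50, leaving 0.

0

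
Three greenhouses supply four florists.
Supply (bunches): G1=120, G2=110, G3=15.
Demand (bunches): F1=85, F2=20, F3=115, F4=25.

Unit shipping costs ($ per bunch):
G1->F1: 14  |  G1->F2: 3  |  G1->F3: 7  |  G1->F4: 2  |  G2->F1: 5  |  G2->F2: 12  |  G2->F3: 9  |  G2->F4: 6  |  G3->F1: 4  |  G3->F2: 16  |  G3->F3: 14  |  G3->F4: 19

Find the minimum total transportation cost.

1405

A cheapest plan:
  G1–F2: 20 × $3 = $60
  G1–F3: 75 × $7 = $525
  G1–F4: 25 × $2 = $50
  G2–F1: 70 × $5 = $350
  G2–F3: 40 × $9 = $360
  G3–F1: 15 × $4 = $60
Total = 60 + 525 + 50 + 350 + 360 + 60 = $1405.
(Supply check: G1 ships 120; G2 ships 110; G3 ships 15.)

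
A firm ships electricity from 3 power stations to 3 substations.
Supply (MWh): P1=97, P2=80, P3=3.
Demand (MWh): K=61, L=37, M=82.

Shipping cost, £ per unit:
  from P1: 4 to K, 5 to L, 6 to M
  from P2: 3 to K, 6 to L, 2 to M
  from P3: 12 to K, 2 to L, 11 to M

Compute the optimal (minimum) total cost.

An optimal shipping plan:
  P1→K: 61 MWh
  P1→L: 34 MWh
  P1→M: 2 MWh
  P2→M: 80 MWh
  P3→L: 3 MWh
Total cost = £592.

592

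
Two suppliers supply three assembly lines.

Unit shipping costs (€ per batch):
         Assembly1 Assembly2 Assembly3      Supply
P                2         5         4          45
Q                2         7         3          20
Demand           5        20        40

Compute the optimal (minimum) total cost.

One minimum-cost allocation:
  P to Assembly1: 5 × €2 = €10
  P to Assembly2: 20 × €5 = €100
  P to Assembly3: 20 × €4 = €80
  Q to Assembly3: 20 × €3 = €60
Total = 10 + 100 + 80 + 60 = €250.
(Supply check: P ships 45; Q ships 20.)

250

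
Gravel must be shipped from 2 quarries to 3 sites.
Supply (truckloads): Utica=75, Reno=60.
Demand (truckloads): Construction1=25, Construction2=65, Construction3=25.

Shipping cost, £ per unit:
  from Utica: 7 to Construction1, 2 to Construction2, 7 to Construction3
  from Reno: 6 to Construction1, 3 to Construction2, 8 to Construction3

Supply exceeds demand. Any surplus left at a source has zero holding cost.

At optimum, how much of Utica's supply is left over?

0

Minimum-cost shipments:
  Utica to Construction2: 50 truckloads
  Utica to Construction3: 25 truckloads
  Reno to Construction1: 25 truckloads
  Reno to Construction2: 15 truckloads
Total cost = £470.
Utica ships 75 of its 75, leaving 0.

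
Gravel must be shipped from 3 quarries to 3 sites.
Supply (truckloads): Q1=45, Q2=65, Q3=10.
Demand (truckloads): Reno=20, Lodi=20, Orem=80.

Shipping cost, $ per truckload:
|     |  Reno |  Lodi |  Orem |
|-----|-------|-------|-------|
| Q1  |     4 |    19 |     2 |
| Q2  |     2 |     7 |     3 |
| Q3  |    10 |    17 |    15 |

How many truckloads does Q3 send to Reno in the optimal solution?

10

Solving gives:
  Q1–Orem: 45 truckloads
  Q2–Reno: 10 truckloads
  Q2–Lodi: 20 truckloads
  Q2–Orem: 35 truckloads
  Q3–Reno: 10 truckloads
Total cost = $455.
So Q3→Reno carries 10 truckloads.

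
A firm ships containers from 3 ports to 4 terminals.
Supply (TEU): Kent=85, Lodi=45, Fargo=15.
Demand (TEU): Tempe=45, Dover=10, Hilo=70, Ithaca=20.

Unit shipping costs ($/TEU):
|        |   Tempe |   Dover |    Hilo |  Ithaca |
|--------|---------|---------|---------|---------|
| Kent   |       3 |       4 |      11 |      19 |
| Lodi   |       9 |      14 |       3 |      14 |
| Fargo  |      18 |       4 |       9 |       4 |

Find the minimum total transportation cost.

740

An optimal shipping plan:
  Kent–Tempe: 45 TEU
  Kent–Dover: 10 TEU
  Kent–Hilo: 25 TEU
  Kent–Ithaca: 5 TEU
  Lodi–Hilo: 45 TEU
  Fargo–Ithaca: 15 TEU
Total cost = $740.
(Supply check: Kent ships 85; Lodi ships 45; Fargo ships 15.)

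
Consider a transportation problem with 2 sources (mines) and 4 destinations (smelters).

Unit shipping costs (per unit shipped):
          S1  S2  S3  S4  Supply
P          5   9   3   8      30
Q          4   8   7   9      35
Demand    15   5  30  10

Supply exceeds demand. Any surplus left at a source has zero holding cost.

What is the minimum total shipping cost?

280

Optimal allocation:
  P to S3: 30 × 3 = 90
  Q to S1: 15 × 4 = 60
  Q to S2: 5 × 8 = 40
  Q to S4: 10 × 9 = 90
Total = 90 + 60 + 40 + 90 = 280.
(Supply check: P ships 30; Q ships 30.)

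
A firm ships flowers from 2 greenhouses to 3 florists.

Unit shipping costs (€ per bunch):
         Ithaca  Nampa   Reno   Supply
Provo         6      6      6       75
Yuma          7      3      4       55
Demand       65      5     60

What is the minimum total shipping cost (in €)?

One minimum-cost allocation:
  Provo→Ithaca: 65 × €6 = €390
  Provo→Reno: 10 × €6 = €60
  Yuma→Nampa: 5 × €3 = €15
  Yuma→Reno: 50 × €4 = €200
Total = 390 + 60 + 15 + 200 = €665.
(Supply check: Provo ships 75; Yuma ships 55.)

665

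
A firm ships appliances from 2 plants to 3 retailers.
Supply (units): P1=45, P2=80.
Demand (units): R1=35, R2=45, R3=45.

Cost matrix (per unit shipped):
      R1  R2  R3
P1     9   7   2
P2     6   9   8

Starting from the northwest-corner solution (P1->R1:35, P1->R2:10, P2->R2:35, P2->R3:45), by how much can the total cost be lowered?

355

Current plan cost = 35·9 + 10·7 + 35·9 + 45·8 = 1060.
Optimal plan:
  P1 to R3: 45 × 2 = 90
  P2 to R1: 35 × 6 = 210
  P2 to R2: 45 × 9 = 405
Optimal cost = 705.
Saving = 1060 − 705 = 355.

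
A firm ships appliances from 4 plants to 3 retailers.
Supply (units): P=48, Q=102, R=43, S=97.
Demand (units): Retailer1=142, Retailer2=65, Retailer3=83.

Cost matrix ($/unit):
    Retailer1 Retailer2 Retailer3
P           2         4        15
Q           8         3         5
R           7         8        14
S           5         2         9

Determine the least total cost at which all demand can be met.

1216

One minimum-cost allocation:
  P–Retailer1: 48 × $2 = $96
  Q–Retailer2: 19 × $3 = $57
  Q–Retailer3: 83 × $5 = $415
  R–Retailer1: 43 × $7 = $301
  S–Retailer1: 51 × $5 = $255
  S–Retailer2: 46 × $2 = $92
Total = 96 + 57 + 415 + 301 + 255 + 92 = $1216.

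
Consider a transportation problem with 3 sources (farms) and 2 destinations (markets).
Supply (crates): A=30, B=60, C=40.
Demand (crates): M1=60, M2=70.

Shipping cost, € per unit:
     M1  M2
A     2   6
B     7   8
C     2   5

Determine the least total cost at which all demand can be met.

An optimal shipping plan:
  A→M1: 30 crates
  B→M2: 60 crates
  C→M1: 30 crates
  C→M2: 10 crates
Total cost = €650.
(Supply check: A ships 30; B ships 60; C ships 40.)

650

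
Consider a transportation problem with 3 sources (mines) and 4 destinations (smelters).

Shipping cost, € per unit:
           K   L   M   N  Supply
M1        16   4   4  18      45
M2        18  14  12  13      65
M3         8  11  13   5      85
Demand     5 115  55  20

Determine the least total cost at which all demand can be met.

An optimal shipping plan:
  M1 to L: 45 tons
  M2 to L: 10 tons
  M2 to M: 55 tons
  M3 to K: 5 tons
  M3 to L: 60 tons
  M3 to N: 20 tons
Total cost = €1780.

1780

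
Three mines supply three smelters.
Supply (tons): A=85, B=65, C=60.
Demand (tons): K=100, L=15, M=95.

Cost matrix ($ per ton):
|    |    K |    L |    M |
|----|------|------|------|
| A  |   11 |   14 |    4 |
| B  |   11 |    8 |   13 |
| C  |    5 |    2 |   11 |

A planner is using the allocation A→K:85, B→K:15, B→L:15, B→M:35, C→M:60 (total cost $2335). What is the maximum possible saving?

1005

Current plan cost = 85·11 + 15·11 + 15·8 + 35·13 + 60·11 = $2335.
Optimal plan:
  A to M: 85 tons
  B to K: 55 tons
  B to M: 10 tons
  C to K: 45 tons
  C to L: 15 tons
Optimal cost = $1330.
Saving = 2335 − 1330 = $1005.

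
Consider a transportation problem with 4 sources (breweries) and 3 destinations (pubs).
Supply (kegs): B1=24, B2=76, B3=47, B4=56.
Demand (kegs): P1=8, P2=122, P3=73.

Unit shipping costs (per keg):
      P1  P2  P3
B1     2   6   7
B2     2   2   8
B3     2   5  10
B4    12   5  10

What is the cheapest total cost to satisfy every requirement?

One minimum-cost allocation:
  B1 to P3: 24 × 7 = 168
  B2 to P2: 76 × 2 = 152
  B3 to P1: 8 × 2 = 16
  B3 to P3: 39 × 10 = 390
  B4 to P2: 46 × 5 = 230
  B4 to P3: 10 × 10 = 100
Total = 168 + 152 + 16 + 390 + 230 + 100 = 1056.

1056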